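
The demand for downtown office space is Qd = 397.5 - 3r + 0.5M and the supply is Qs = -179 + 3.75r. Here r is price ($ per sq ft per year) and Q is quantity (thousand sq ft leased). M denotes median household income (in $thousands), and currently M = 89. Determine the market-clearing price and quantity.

r* = 92, Q* = 166

With M = 89, demand is Qd = 442 - 3r.
Equating demand and supply, 442 - 3r = -179 + 3.75r gives 6.75r = 621, so r* = 92.
From the demand curve, Q* = 442 - 3(92) = 166.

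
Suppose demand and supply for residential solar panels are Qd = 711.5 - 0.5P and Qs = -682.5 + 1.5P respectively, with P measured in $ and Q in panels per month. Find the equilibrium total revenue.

Total revenue = 253011

Equating demand and supply, 711.5 - 0.5P = -682.5 + 1.5P gives 2P = 1394, so P* = 697.
From the demand curve, Q* = 711.5 - 0.5(697) = 363.
Total revenue = P* × Q* = 697 × 363 = 253011.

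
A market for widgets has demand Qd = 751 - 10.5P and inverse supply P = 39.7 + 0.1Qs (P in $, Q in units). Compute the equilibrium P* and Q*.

Solving each curve for Q: Qs = -397 + 10P.
Equating demand and supply, 751 - 10.5P = -397 + 10P gives 20.5P = 1148, so P* = 56.
From the demand curve, Q* = 751 - 10.5(56) = 163.

P* = 56, Q* = 163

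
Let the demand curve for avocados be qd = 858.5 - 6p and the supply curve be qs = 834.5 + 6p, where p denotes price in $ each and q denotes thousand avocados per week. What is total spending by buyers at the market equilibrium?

Total spending by buyers = 1693

Set qd = qs: 858.5 - 6p = 834.5 + 6p, so 24 = 12p and p* = 2.
Substitute back: q* = 858.5 - 6(2) = 846.5.
Total spending by buyers = p* × q* = 2 × 846.5 = 1693.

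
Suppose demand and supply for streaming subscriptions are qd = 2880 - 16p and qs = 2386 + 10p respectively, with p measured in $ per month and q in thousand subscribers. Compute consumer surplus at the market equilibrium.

Consumer surplus = 207368

Equating demand and supply, 2880 - 16p = 2386 + 10p gives 26p = 494, so p* = 19.
Plugging p* into demand: q* = 2880 - 16(19) = 2576.
Demand choke price (qd = 0): p = 2880/16 = 180. Consumer surplus = ½ × (180 - 19) × 2576 = 207368.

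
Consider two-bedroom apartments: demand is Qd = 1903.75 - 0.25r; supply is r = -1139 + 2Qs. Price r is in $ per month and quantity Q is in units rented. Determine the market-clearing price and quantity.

r* = 1779, Q* = 1459

Solving each curve for Q: Qs = 569.5 + 0.5r.
At equilibrium Qd = Qs, so 1903.75 - 0.25r = 569.5 + 0.5r; collecting terms, 1334.25 = 0.75r and r* = 1779.
Plugging r* into demand: Q* = 1903.75 - 0.25(1779) = 1459.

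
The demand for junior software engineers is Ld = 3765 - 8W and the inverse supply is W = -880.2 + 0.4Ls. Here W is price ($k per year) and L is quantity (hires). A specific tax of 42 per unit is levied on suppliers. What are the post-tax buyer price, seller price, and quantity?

Inverting to quantity form: Ls = 2200.5 + 2.5W.
The tax drives a wedge W_b - W_s = 42. Substituting W_s = W_b - 42 into supply: Ls = 2095.5 + 2.5W_b.
Set Ld = Ls: 3765 - 8W_b = 2095.5 + 2.5W_b, so 1669.5 = 10.5W_b and W_b = 159.
Then W_s = 159 - 42 = 117 and L = 3765 - 8(159) = 2493.

W_b = 159, W_s = 117, L = 2493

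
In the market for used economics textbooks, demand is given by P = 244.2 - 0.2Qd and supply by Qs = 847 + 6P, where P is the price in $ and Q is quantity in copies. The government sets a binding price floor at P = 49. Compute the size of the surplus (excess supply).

Solving each curve for Q: Qd = 1221 - 5P.
With P fixed at 49, quantity demanded is 976 and quantity supplied is 1141.
Surplus = Qs - Qd = 1141 - 976 = 165.

Surplus = 165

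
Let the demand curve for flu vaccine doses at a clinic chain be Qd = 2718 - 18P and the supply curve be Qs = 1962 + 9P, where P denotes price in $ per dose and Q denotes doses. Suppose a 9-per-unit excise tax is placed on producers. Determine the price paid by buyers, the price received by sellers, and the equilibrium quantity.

P_b = 31, P_s = 22, Q = 2160

With a tax of 9 on producers, they supply based on the net price P_s = P_b - 9, so Qs = 1881 + 9P_b.
Set Qd = Qs: 2718 - 18P_b = 1881 + 9P_b, so 837 = 27P_b and P_b = 31.
Then P_s = 31 - 9 = 22 and Q = 2718 - 18(31) = 2160.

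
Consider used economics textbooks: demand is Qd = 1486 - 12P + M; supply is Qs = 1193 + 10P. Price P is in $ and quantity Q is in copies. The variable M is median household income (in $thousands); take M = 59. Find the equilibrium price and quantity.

With M = 59, demand is Qd = 1545 - 12P.
At equilibrium Qd = Qs, so 1545 - 12P = 1193 + 10P; collecting terms, 352 = 22P and P* = 16.
Then Q* = 1545 - 12(16) = 1353.

P* = 16, Q* = 1353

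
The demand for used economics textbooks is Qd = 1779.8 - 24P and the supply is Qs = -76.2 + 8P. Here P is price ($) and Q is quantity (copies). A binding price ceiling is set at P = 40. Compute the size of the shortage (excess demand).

Shortage = 576

With P fixed at 40, quantity demanded is 819.8 and quantity supplied is 243.8.
Shortage = Qd - Qs = 819.8 - 243.8 = 576.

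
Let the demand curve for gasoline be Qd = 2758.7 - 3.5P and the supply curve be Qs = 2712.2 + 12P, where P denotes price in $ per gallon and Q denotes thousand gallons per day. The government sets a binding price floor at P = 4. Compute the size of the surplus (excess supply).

Surplus = 15.5

Evaluating both curves at the floor price 4 gives Qd = 2744.7, Qs = 2760.2.
Surplus = Qs - Qd = 2760.2 - 2744.7 = 15.5.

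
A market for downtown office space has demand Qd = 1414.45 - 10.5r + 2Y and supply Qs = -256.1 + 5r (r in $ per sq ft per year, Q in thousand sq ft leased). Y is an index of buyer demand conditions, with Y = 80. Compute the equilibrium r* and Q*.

r* = 118.1, Q* = 334.4

With Y = 80, demand is Qd = 1574.45 - 10.5r.
The market clears where 1574.45 - 10.5r = -256.1 + 5r. Rearranging, 15.5r = 1830.55, hence r* = 118.1.
Then Q* = 1574.45 - 10.5(118.1) = 334.4.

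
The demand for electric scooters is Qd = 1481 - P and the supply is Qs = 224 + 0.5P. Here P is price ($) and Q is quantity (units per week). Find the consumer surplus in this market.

Consumer surplus = 206724.5

Set Qd = Qs: 1481 - P = 224 + 0.5P, so 1257 = 1.5P and P* = 838.
From the demand curve, Q* = 1481 - 838 = 643.
Demand choke price (Qd = 0): P = 1481. Consumer surplus = ½ × (1481 - 838) × 643 = 206724.5.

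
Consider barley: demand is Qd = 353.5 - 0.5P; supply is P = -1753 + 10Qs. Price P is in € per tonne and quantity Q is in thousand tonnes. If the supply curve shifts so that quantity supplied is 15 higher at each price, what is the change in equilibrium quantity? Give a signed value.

ΔQ = 12.5

Inverting to quantity form: Qs = 175.3 + 0.1P.
Set Qd = Qs: 353.5 - 0.5P = 175.3 + 0.1P, so 178.2 = 0.6P and P* = 297.
Then Q* = 353.5 - 0.5(297) = 205.
After the shift, supply is Qs = 190.3 + 0.1P.
The new intersection has 163.2 = 0.6P, i.e. P = 272, Q = 217.5.
ΔQ = 217.5 - 205 = 12.5.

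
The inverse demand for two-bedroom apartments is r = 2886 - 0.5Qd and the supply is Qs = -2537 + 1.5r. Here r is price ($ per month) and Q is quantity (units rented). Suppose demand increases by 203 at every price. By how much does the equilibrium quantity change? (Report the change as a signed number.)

Solving each curve for Q: Qd = 5772 - 2r.
Equating demand and supply, 5772 - 2r = -2537 + 1.5r gives 3.5r = 8309, so r* = 2374.
Substitute back: Q* = 5772 - 2(2374) = 1024.
After the shift, demand is Qd = 5975 - 2r.
New equilibrium: 8512 = 3.5r, so r = 2432 and Q = 1111.
ΔQ = 1111 - 1024 = 87.

ΔQ = 87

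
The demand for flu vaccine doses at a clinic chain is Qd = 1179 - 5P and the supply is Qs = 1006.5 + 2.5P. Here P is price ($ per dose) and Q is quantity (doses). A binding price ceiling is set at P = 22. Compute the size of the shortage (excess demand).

Evaluating both curves at the ceiling price 22 gives Qd = 1069, Qs = 1061.5.
Shortage = Qd - Qs = 1069 - 1061.5 = 7.5.

Shortage = 7.5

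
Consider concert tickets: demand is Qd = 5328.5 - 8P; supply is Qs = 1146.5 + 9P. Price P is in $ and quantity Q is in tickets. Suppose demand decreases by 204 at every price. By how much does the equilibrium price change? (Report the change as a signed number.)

At equilibrium Qd = Qs, so 5328.5 - 8P = 1146.5 + 9P; collecting terms, 4182 = 17P and P* = 246.
From the demand curve, Q* = 5328.5 - 8(246) = 3360.5.
After the shift, demand is Qd = 5124.5 - 8P.
Re-solving, 17P = 3978 gives P = 234 and Q = 3252.5.
ΔP = 234 - 246 = -12.

ΔP = -12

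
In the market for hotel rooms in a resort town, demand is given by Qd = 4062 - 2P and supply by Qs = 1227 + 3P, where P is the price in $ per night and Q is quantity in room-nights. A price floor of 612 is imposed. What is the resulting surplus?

At P = 612: Qd = 2838 and Qs = 3063.
Surplus = Qs - Qd = 3063 - 2838 = 225.

Surplus = 225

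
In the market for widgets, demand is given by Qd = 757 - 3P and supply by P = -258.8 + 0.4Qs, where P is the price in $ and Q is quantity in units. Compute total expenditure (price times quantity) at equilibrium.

Total expenditure = 13940

Inverting to quantity form: Qs = 647 + 2.5P.
At equilibrium Qd = Qs, so 757 - 3P = 647 + 2.5P; collecting terms, 110 = 5.5P and P* = 20.
Plugging P* into demand: Q* = 757 - 3(20) = 697.
Total expenditure = P* × Q* = 20 × 697 = 13940.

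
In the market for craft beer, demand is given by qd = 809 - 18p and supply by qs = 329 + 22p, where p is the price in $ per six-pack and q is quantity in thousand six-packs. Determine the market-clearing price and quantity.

p* = 12, q* = 593

Equating demand and supply, 809 - 18p = 329 + 22p gives 40p = 480, so p* = 12.
Then q* = 809 - 18(12) = 593.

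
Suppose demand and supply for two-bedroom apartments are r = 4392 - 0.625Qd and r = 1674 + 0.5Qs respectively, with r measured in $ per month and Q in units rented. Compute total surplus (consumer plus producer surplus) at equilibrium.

Total surplus = 3283344

Inverting to quantity form: Qd = 7027.2 - 1.6r and Qs = -3348 + 2r.
Equating demand and supply, 7027.2 - 1.6r = -3348 + 2r gives 3.6r = 10375.2, so r* = 2882.
Substitute back: Q* = 7027.2 - 1.6(2882) = 2416.
Demand choke price = 4392; supply choke price = 1674. CS = ½(4392 - 2882)(2416) = 1824080; PS = ½(2882 - 1674)(2416) = 1459264. Total surplus = 3283344.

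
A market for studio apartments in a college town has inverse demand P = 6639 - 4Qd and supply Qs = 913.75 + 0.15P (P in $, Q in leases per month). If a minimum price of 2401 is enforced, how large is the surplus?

Inverting to quantity form: Qd = 1659.75 - 0.25P.
At P = 2401: Qd = 1059.5 and Qs = 1273.9.
Surplus = Qs - Qd = 1273.9 - 1059.5 = 214.4.

Surplus = 214.4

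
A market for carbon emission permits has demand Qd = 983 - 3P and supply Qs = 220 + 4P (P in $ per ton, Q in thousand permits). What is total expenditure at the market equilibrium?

At equilibrium Qd = Qs, so 983 - 3P = 220 + 4P; collecting terms, 763 = 7P and P* = 109.
Substitute back: Q* = 983 - 3(109) = 656.
Total expenditure = P* × Q* = 109 × 656 = 71504.

Total expenditure = 71504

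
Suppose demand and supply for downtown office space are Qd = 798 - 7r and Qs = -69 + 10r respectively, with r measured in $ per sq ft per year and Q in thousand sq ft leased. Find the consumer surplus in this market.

At equilibrium Qd = Qs, so 798 - 7r = -69 + 10r; collecting terms, 867 = 17r and r* = 51.
Plugging r* into demand: Q* = 798 - 7(51) = 441.
Demand choke price (Qd = 0): r = 798/7 = 114. Consumer surplus = ½ × (114 - 51) × 441 = 13891.5.

Consumer surplus = 13891.5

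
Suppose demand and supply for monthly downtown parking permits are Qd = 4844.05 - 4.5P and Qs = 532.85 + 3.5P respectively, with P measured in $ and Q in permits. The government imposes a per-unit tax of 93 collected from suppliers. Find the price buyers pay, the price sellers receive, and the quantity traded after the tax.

P_b = 579.5875, P_s = 486.5875, Q = 2235.90625

With a tax of 93 on suppliers, they supply based on the net price P_s = P_b - 93, so Qs = 207.35 + 3.5P_b.
Equate demand and the shifted supply: 4844.05 - 4.5P_b = 207.35 + 3.5P_b, giving 8P_b = 4636.7, so P_b = 579.5875.
Then P_s = 579.5875 - 93 = 486.5875 and Q = 4844.05 - 4.5(579.5875) = 2235.90625.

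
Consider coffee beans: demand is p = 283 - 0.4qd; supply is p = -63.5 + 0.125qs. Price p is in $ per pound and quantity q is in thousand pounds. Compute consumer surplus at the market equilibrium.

Solving each curve for q: qd = 707.5 - 2.5p and qs = 508 + 8p.
Set qd = qs: 707.5 - 2.5p = 508 + 8p, so 199.5 = 10.5p and p* = 19.
Then q* = 707.5 - 2.5(19) = 660.
Demand choke price (qd = 0): p = 707.5/2.5 = 283. Consumer surplus = ½ × (283 - 19) × 660 = 87120.

Consumer surplus = 87120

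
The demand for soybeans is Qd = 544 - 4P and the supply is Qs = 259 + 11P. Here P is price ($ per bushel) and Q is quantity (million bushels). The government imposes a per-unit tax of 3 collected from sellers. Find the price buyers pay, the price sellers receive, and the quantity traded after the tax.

With a tax of 3 on sellers, they supply based on the net price P_s = P_b - 3, so Qs = 226 + 11P_b.
Set Qd = Qs: 544 - 4P_b = 226 + 11P_b, so 318 = 15P_b and P_b = 21.2.
So P_s = 18.2 and the quantity traded is Q = 544 - 4(21.2) = 459.2.

P_b = 21.2, P_s = 18.2, Q = 459.2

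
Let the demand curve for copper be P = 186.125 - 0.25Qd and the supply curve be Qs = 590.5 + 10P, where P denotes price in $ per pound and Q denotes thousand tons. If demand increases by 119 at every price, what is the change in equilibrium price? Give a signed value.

Inverting to quantity form: Qd = 744.5 - 4P.
Equating demand and supply, 744.5 - 4P = 590.5 + 10P gives 14P = 154, so P* = 11.
From the demand curve, Q* = 744.5 - 4(11) = 700.5.
After the shift, demand is Qd = 863.5 - 4P.
Re-solving, 14P = 273 gives P = 19.5 and Q = 785.5.
ΔP = 19.5 - 11 = 8.5.

ΔP = 8.5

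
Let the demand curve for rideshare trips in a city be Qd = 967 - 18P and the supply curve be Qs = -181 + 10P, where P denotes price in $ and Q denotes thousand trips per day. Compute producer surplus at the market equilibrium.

Producer surplus = 2622.05

At equilibrium Qd = Qs, so 967 - 18P = -181 + 10P; collecting terms, 1148 = 28P and P* = 41.
From the demand curve, Q* = 967 - 18(41) = 229.
Supply choke price (Qs = 0): P = 18.1. Producer surplus = ½ × (41 - 18.1) × 229 = 2622.05.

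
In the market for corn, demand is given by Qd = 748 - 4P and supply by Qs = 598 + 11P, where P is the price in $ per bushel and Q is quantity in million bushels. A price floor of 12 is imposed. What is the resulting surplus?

At P = 12: Qd = 700 and Qs = 730.
Surplus = Qs - Qd = 730 - 700 = 30.

Surplus = 30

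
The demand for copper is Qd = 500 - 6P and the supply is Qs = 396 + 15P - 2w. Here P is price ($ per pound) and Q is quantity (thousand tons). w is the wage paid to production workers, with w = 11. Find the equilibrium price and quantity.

With w = 11, supply is Qs = 374 + 15P.
Set Qd = Qs: 500 - 6P = 374 + 15P, so 126 = 21P and P* = 6.
Plugging P* into demand: Q* = 500 - 6(6) = 464.

P* = 6, Q* = 464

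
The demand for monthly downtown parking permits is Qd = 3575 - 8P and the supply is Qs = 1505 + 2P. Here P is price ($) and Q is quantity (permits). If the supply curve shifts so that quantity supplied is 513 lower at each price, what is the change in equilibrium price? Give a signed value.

ΔP = 51.3

Set Qd = Qs: 3575 - 8P = 1505 + 2P, so 2070 = 10P and P* = 207.
Plugging P* into demand: Q* = 3575 - 8(207) = 1919.
After the shift, supply is Qs = 992 + 2P.
Re-solving, 10P = 2583 gives P = 258.3 and Q = 1508.6.
ΔP = 258.3 - 207 = 51.3.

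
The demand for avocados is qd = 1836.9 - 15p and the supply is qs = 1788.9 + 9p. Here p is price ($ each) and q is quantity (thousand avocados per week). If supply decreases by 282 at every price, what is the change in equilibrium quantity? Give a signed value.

Δq = -176.25

Equating demand and supply, 1836.9 - 15p = 1788.9 + 9p gives 24p = 48, so p* = 2.
Then q* = 1836.9 - 15(2) = 1806.9.
After the shift, supply is qs = 1506.9 + 9p.
New equilibrium: 330 = 24p, so p = 13.75 and q = 1630.65.
Δq = 1630.65 - 1806.9 = -176.25.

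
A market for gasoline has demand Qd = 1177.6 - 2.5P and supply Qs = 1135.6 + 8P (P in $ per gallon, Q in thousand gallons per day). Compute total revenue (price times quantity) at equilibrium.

Total revenue = 4670.4

Set Qd = Qs: 1177.6 - 2.5P = 1135.6 + 8P, so 42 = 10.5P and P* = 4.
Plugging P* into demand: Q* = 1177.6 - 2.5(4) = 1167.6.
Total revenue = P* × Q* = 4 × 1167.6 = 4670.4.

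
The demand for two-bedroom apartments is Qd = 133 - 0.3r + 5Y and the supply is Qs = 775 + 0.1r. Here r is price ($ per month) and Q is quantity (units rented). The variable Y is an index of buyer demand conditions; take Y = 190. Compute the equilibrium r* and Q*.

With Y = 190, demand is Qd = 1083 - 0.3r.
Equating demand and supply, 1083 - 0.3r = 775 + 0.1r gives 0.4r = 308, so r* = 770.
Plugging r* into demand: Q* = 1083 - 0.3(770) = 852.

r* = 770, Q* = 852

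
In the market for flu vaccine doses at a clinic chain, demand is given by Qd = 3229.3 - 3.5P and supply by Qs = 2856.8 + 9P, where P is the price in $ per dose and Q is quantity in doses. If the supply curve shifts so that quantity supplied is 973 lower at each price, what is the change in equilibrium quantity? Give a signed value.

ΔQ = -272.44

The market clears where 3229.3 - 3.5P = 2856.8 + 9P. Rearranging, 12.5P = 372.5, hence P* = 29.8.
Then Q* = 3229.3 - 3.5(29.8) = 3125.
After the shift, supply is Qs = 1883.8 + 9P.
The new intersection has 1345.5 = 12.5P, i.e. P = 107.64, Q = 2852.56.
ΔQ = 2852.56 - 3125 = -272.44.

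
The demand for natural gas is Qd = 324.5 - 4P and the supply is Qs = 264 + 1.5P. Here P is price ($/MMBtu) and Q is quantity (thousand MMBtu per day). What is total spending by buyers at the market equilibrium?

At equilibrium Qd = Qs, so 324.5 - 4P = 264 + 1.5P; collecting terms, 60.5 = 5.5P and P* = 11.
Then Q* = 324.5 - 4(11) = 280.5.
Total spending by buyers = P* × Q* = 11 × 280.5 = 3085.5.

Total spending by buyers = 3085.5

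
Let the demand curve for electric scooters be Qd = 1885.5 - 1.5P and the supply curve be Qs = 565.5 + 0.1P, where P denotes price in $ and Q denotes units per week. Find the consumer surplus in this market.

Set Qd = Qs: 1885.5 - 1.5P = 565.5 + 0.1P, so 1320 = 1.6P and P* = 825.
Then Q* = 1885.5 - 1.5(825) = 648.
Demand choke price (Qd = 0): P = 1885.5/1.5 = 1257. Consumer surplus = ½ × (1257 - 825) × 648 = 139968.

Consumer surplus = 139968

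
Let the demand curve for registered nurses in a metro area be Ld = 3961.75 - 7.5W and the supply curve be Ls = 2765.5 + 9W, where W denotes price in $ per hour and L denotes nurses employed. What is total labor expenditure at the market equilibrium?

Equating demand and supply, 3961.75 - 7.5W = 2765.5 + 9W gives 16.5W = 1196.25, so W* = 72.5.
Substitute back: L* = 3961.75 - 7.5(72.5) = 3418.
Total labor expenditure = W* × L* = 72.5 × 3418 = 247805.

Total labor expenditure = 247805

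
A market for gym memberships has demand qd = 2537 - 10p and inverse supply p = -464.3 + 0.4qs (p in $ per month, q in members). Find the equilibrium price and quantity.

p* = 110.1, q* = 1436

Inverting to quantity form: qs = 1160.75 + 2.5p.
Set qd = qs: 2537 - 10p = 1160.75 + 2.5p, so 1376.25 = 12.5p and p* = 110.1.
Plugging p* into demand: q* = 2537 - 10(110.1) = 1436.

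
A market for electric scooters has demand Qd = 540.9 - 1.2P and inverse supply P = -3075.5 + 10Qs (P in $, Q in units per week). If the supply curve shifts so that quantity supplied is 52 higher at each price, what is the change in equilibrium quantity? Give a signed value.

ΔQ = 48

Solving each curve for Q: Qs = 307.55 + 0.1P.
Set Qd = Qs: 540.9 - 1.2P = 307.55 + 0.1P, so 233.35 = 1.3P and P* = 179.5.
From the demand curve, Q* = 540.9 - 1.2(179.5) = 325.5.
After the shift, supply is Qs = 359.55 + 0.1P.
Re-solving, 1.3P = 181.35 gives P = 139.5 and Q = 373.5.
ΔQ = 373.5 - 325.5 = 48.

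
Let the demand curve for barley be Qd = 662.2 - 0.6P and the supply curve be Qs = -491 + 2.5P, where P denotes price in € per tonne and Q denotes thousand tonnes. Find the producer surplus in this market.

Producer surplus = 38544.2

Set Qd = Qs: 662.2 - 0.6P = -491 + 2.5P, so 1153.2 = 3.1P and P* = 372.
Substitute back: Q* = 662.2 - 0.6(372) = 439.
Supply choke price (Qs = 0): P = 196.4. Producer surplus = ½ × (372 - 196.4) × 439 = 38544.2.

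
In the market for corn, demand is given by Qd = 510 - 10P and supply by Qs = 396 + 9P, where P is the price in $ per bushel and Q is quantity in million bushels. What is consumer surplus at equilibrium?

Consumer surplus = 10125

Set Qd = Qs: 510 - 10P = 396 + 9P, so 114 = 19P and P* = 6.
Plugging P* into demand: Q* = 510 - 10(6) = 450.
Demand choke price (Qd = 0): P = 510/10 = 51. Consumer surplus = ½ × (51 - 6) × 450 = 10125.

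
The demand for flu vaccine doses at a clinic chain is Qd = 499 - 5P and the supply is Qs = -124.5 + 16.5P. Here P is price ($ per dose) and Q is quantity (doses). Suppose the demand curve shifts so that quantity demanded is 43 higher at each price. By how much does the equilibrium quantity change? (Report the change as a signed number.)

ΔQ = 33

Set Qd = Qs: 499 - 5P = -124.5 + 16.5P, so 623.5 = 21.5P and P* = 29.
Then Q* = 499 - 5(29) = 354.
After the shift, demand is Qd = 542 - 5P.
Re-solving, 21.5P = 666.5 gives P = 31 and Q = 387.
ΔQ = 387 - 354 = 33.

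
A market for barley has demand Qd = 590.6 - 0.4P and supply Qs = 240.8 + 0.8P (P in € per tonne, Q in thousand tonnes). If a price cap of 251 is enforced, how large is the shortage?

Shortage = 48.6

At P = 251: Qd = 490.2 and Qs = 441.6.
Shortage = Qd - Qs = 490.2 - 441.6 = 48.6.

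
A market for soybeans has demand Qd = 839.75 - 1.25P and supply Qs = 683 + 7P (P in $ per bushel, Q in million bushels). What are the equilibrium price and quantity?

P* = 19, Q* = 816

At equilibrium Qd = Qs, so 839.75 - 1.25P = 683 + 7P; collecting terms, 156.75 = 8.25P and P* = 19.
Then Q* = 839.75 - 1.25(19) = 816.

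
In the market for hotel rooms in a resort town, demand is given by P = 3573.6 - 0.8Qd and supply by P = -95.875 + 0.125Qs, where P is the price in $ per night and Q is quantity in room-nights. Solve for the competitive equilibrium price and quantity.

P* = 400, Q* = 3967

Inverting to quantity form: Qd = 4467 - 1.25P and Qs = 767 + 8P.
At equilibrium Qd = Qs, so 4467 - 1.25P = 767 + 8P; collecting terms, 3700 = 9.25P and P* = 400.
Substitute back: Q* = 4467 - 1.25(400) = 3967.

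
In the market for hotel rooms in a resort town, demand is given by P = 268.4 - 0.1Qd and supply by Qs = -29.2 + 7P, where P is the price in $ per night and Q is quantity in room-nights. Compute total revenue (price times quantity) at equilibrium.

Total revenue = 173644.8

Solving each curve for Q: Qd = 2684 - 10P.
At equilibrium Qd = Qs, so 2684 - 10P = -29.2 + 7P; collecting terms, 2713.2 = 17P and P* = 159.6.
Plugging P* into demand: Q* = 2684 - 10(159.6) = 1088.
Total revenue = P* × Q* = 159.6 × 1088 = 173644.8.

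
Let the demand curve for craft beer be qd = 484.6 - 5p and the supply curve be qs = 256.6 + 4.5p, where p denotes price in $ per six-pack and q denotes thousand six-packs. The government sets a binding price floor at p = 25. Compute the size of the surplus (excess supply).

Surplus = 9.5

At p = 25: qd = 359.6 and qs = 369.1.
Surplus = qs - qd = 369.1 - 359.6 = 9.5.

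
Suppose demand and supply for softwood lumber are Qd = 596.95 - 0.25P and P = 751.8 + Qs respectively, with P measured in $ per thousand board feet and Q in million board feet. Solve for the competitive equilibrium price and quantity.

P* = 1079, Q* = 327.2

Solving each curve for Q: Qs = -751.8 + P.
The market clears where 596.95 - 0.25P = -751.8 + P. Rearranging, 1.25P = 1348.75, hence P* = 1079.
Then Q* = 596.95 - 0.25(1079) = 327.2.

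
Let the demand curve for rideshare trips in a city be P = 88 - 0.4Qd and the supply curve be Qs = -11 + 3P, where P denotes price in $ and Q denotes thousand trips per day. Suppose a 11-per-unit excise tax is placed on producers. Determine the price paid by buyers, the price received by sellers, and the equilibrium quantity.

In direct form, Qd = 220 - 2.5P.
The tax drives a wedge P_b - P_s = 11. Substituting P_s = P_b - 11 into supply: Qs = -44 + 3P_b.
Set Qd = Qs: 220 - 2.5P_b = -44 + 3P_b, so 264 = 5.5P_b and P_b = 48.
Then P_s = 48 - 11 = 37 and Q = 220 - 2.5(48) = 100.

P_b = 48, P_s = 37, Q = 100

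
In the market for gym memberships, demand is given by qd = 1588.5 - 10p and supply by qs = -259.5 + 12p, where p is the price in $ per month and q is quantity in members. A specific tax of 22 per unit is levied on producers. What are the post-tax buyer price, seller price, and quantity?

p_b = 96, p_s = 74, q = 628.5

Producers keep p_s = p_b - 22 per unit, so supply in terms of the buyer price is qs = -523.5 + 12p_b.
Equate demand and the shifted supply: 1588.5 - 10p_b = -523.5 + 12p_b, giving 22p_b = 2112, so p_b = 96.
Then p_s = 96 - 22 = 74 and q = 1588.5 - 10(96) = 628.5.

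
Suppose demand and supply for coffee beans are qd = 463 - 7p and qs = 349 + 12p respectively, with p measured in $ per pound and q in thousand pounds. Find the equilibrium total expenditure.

Set qd = qs: 463 - 7p = 349 + 12p, so 114 = 19p and p* = 6.
Then q* = 463 - 7(6) = 421.
Total expenditure = p* × q* = 6 × 421 = 2526.

Total expenditure = 2526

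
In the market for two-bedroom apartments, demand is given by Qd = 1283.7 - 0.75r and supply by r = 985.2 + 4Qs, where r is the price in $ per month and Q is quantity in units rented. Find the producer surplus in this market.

Producer surplus = 37100.88

Solving each curve for Q: Qs = -246.3 + 0.25r.
The market clears where 1283.7 - 0.75r = -246.3 + 0.25r. Rearranging, r = 1530, hence r* = 1530.
Plugging r* into demand: Q* = 1283.7 - 0.75(1530) = 136.2.
Supply choke price (Qs = 0): r = 985.2. Producer surplus = ½ × (1530 - 985.2) × 136.2 = 37100.88.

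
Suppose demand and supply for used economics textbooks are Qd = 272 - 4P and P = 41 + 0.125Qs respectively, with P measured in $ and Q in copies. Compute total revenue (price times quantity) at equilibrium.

In direct form, Qs = -328 + 8P.
The market clears where 272 - 4P = -328 + 8P. Rearranging, 12P = 600, hence P* = 50.
Substitute back: Q* = 272 - 4(50) = 72.
Total revenue = P* × Q* = 50 × 72 = 3600.

Total revenue = 3600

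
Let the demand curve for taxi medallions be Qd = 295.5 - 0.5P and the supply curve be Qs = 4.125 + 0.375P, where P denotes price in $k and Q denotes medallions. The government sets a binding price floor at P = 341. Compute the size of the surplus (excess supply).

Surplus = 7

With P fixed at 341, quantity demanded is 125 and quantity supplied is 132.
Surplus = Qs - Qd = 132 - 125 = 7.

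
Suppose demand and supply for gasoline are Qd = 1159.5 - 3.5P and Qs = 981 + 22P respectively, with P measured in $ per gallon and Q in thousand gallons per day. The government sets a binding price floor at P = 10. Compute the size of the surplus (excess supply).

Surplus = 76.5

With P fixed at 10, quantity demanded is 1124.5 and quantity supplied is 1201.
Surplus = Qs - Qd = 1201 - 1124.5 = 76.5.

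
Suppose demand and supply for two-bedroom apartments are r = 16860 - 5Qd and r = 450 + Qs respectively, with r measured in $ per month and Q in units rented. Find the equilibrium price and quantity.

Rewriting in direct form: Qd = 3372 - 0.2r and Qs = -450 + r.
The market clears where 3372 - 0.2r = -450 + r. Rearranging, 1.2r = 3822, hence r* = 3185.
Plugging r* into demand: Q* = 3372 - 0.2(3185) = 2735.

r* = 3185, Q* = 2735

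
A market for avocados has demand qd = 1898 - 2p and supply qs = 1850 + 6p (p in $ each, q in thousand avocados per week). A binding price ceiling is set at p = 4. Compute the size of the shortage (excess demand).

At p = 4: qd = 1890 and qs = 1874.
Shortage = qd - qs = 1890 - 1874 = 16.

Shortage = 16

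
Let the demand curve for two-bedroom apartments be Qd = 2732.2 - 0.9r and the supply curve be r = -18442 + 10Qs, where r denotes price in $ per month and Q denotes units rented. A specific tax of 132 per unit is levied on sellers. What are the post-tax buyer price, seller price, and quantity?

r_b = 901.2, r_s = 769.2, Q = 1921.12

In direct form, Qs = 1844.2 + 0.1r.
With a tax of 132 on sellers, they supply based on the net price r_s = r_b - 132, so Qs = 1831 + 0.1r_b.
Market clearing requires 2732.2 - 0.9r_b = 1831 + 0.1r_b; hence 901.2 = r_b and r_b = 901.2.
Then r_s = 901.2 - 132 = 769.2 and Q = 2732.2 - 0.9(901.2) = 1921.12.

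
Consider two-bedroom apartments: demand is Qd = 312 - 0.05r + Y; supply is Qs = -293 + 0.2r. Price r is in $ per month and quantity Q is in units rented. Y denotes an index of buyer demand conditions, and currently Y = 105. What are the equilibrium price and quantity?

r* = 2840, Q* = 275

With Y = 105, demand is Qd = 417 - 0.05r.
Equating demand and supply, 417 - 0.05r = -293 + 0.2r gives 0.25r = 710, so r* = 2840.
Plugging r* into demand: Q* = 417 - 0.05(2840) = 275.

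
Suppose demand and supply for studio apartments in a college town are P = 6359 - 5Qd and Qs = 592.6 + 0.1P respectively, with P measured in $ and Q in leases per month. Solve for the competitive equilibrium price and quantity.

P* = 2264, Q* = 819

In direct form, Qd = 1271.8 - 0.2P.
The market clears where 1271.8 - 0.2P = 592.6 + 0.1P. Rearranging, 0.3P = 679.2, hence P* = 2264.
Substitute back: Q* = 1271.8 - 0.2(2264) = 819.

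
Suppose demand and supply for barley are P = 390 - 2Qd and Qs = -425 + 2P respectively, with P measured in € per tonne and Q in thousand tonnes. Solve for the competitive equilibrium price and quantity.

P* = 248, Q* = 71

In direct form, Qd = 195 - 0.5P.
At equilibrium Qd = Qs, so 195 - 0.5P = -425 + 2P; collecting terms, 620 = 2.5P and P* = 248.
Substitute back: Q* = 195 - 0.5(248) = 71.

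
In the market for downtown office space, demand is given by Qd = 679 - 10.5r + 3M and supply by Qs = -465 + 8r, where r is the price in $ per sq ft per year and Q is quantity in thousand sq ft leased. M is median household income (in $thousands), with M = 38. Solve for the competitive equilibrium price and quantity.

r* = 68, Q* = 79

With M = 38, demand is Qd = 793 - 10.5r.
Equating demand and supply, 793 - 10.5r = -465 + 8r gives 18.5r = 1258, so r* = 68.
Substitute back: Q* = 793 - 10.5(68) = 79.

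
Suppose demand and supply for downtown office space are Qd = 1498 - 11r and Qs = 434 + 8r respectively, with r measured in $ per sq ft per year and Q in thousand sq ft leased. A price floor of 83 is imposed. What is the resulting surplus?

Surplus = 513

At r = 83: Qd = 585 and Qs = 1098.
Surplus = Qs - Qd = 1098 - 585 = 513.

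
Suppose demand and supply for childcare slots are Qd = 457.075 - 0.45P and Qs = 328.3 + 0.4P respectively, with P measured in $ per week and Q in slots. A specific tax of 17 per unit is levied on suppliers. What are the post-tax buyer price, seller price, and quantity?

With a tax of 17 on suppliers, they supply based on the net price P_s = P_b - 17, so Qs = 321.5 + 0.4P_b.
Set Qd = Qs: 457.075 - 0.45P_b = 321.5 + 0.4P_b, so 135.575 = 0.85P_b and P_b = 159.5.
Then P_s = 159.5 - 17 = 142.5 and Q = 457.075 - 0.45(159.5) = 385.3.

P_b = 159.5, P_s = 142.5, Q = 385.3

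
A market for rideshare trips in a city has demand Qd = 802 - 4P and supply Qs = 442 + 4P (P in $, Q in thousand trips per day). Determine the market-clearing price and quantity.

P* = 45, Q* = 622

The market clears where 802 - 4P = 442 + 4P. Rearranging, 8P = 360, hence P* = 45.
Plugging P* into demand: Q* = 802 - 4(45) = 622.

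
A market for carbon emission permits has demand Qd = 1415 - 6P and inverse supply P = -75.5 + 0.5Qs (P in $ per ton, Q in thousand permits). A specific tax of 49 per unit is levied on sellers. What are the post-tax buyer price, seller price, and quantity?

P_b = 170.25, P_s = 121.25, Q = 393.5

Inverting to quantity form: Qs = 151 + 2P.
With a tax of 49 on sellers, they supply based on the net price P_s = P_b - 49, so Qs = 53 + 2P_b.
Set Qd = Qs: 1415 - 6P_b = 53 + 2P_b, so 1362 = 8P_b and P_b = 170.25.
Then P_s = 170.25 - 49 = 121.25 and Q = 1415 - 6(170.25) = 393.5.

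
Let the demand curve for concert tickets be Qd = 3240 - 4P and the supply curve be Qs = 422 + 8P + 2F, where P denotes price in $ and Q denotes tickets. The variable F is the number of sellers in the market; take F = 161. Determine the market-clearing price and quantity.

With F = 161, supply is Qs = 744 + 8P.
Equating demand and supply, 3240 - 4P = 744 + 8P gives 12P = 2496, so P* = 208.
Substitute back: Q* = 3240 - 4(208) = 2408.

P* = 208, Q* = 2408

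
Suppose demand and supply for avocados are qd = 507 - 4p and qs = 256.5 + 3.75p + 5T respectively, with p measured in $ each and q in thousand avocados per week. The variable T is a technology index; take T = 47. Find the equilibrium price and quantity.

p* = 2, q* = 499

With T = 47, supply is qs = 491.5 + 3.75p.
The market clears where 507 - 4p = 491.5 + 3.75p. Rearranging, 7.75p = 15.5, hence p* = 2.
From the demand curve, q* = 507 - 4(2) = 499.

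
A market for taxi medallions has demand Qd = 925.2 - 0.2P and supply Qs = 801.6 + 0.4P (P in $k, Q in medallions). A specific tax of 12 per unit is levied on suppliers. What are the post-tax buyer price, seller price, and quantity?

Suppliers keep P_s = P_b - 12 per unit, so supply in terms of the buyer price is Qs = 796.8 + 0.4P_b.
Set Qd = Qs: 925.2 - 0.2P_b = 796.8 + 0.4P_b, so 128.4 = 0.6P_b and P_b = 214.
So P_s = 202 and the quantity traded is Q = 925.2 - 0.2(214) = 882.4.

P_b = 214, P_s = 202, Q = 882.4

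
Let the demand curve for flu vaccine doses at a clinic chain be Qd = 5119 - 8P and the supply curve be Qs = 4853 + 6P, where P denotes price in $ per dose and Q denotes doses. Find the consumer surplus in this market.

The market clears where 5119 - 8P = 4853 + 6P. Rearranging, 14P = 266, hence P* = 19.
Substitute back: Q* = 5119 - 8(19) = 4967.
Demand choke price (Qd = 0): P = 5119/8 = 639.875. Consumer surplus = ½ × (639.875 - 19) × 4967 = 1541943.0625.

Consumer surplus = 1541943.0625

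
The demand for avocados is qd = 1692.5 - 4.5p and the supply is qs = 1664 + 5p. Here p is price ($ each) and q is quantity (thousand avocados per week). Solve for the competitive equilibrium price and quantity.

p* = 3, q* = 1679

At equilibrium qd = qs, so 1692.5 - 4.5p = 1664 + 5p; collecting terms, 28.5 = 9.5p and p* = 3.
Plugging p* into demand: q* = 1692.5 - 4.5(3) = 1679.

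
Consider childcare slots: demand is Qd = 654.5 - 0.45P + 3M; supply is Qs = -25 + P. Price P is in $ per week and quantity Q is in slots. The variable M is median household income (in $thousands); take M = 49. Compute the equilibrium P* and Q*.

With M = 49, demand is Qd = 801.5 - 0.45P.
Set Qd = Qs: 801.5 - 0.45P = -25 + P, so 826.5 = 1.45P and P* = 570.
Then Q* = 801.5 - 0.45(570) = 545.

P* = 570, Q* = 545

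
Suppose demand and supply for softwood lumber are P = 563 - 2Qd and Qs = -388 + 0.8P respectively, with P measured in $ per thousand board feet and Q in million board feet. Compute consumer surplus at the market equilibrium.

Consumer surplus = 576

Inverting to quantity form: Qd = 281.5 - 0.5P.
Set Qd = Qs: 281.5 - 0.5P = -388 + 0.8P, so 669.5 = 1.3P and P* = 515.
Plugging P* into demand: Q* = 281.5 - 0.5(515) = 24.
Demand choke price (Qd = 0): P = 281.5/0.5 = 563. Consumer surplus = ½ × (563 - 515) × 24 = 576.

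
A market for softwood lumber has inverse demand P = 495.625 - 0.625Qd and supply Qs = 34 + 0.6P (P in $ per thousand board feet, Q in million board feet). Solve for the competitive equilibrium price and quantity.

P* = 345, Q* = 241

Inverting to quantity form: Qd = 793 - 1.6P.
Set Qd = Qs: 793 - 1.6P = 34 + 0.6P, so 759 = 2.2P and P* = 345.
Substitute back: Q* = 793 - 1.6(345) = 241.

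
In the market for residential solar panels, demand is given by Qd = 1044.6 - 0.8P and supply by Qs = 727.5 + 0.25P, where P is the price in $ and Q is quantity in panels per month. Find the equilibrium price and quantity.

At equilibrium Qd = Qs, so 1044.6 - 0.8P = 727.5 + 0.25P; collecting terms, 317.1 = 1.05P and P* = 302.
From the demand curve, Q* = 1044.6 - 0.8(302) = 803.

P* = 302, Q* = 803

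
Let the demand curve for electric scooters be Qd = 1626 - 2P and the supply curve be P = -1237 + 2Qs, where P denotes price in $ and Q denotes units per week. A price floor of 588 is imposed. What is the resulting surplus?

Surplus = 462.5

Rewriting in direct form: Qs = 618.5 + 0.5P.
At P = 588: Qd = 450 and Qs = 912.5.
Surplus = Qs - Qd = 912.5 - 450 = 462.5.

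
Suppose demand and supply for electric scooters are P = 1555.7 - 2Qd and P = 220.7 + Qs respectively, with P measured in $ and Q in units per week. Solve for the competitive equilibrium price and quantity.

P* = 665.7, Q* = 445

Rewriting in direct form: Qd = 777.85 - 0.5P and Qs = -220.7 + P.
Set Qd = Qs: 777.85 - 0.5P = -220.7 + P, so 998.55 = 1.5P and P* = 665.7.
Then Q* = 777.85 - 0.5(665.7) = 445.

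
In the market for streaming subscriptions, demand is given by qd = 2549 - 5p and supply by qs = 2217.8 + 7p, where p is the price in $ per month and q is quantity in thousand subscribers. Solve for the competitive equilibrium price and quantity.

p* = 27.6, q* = 2411

At equilibrium qd = qs, so 2549 - 5p = 2217.8 + 7p; collecting terms, 331.2 = 12p and p* = 27.6.
Then q* = 2549 - 5(27.6) = 2411.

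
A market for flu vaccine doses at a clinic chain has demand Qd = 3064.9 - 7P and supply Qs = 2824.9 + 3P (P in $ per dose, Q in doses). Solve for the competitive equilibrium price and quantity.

P* = 24, Q* = 2896.9

Set Qd = Qs: 3064.9 - 7P = 2824.9 + 3P, so 240 = 10P and P* = 24.
Then Q* = 3064.9 - 7(24) = 2896.9.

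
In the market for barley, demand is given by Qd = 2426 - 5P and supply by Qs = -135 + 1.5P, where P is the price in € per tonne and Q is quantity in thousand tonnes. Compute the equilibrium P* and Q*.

P* = 394, Q* = 456

Set Qd = Qs: 2426 - 5P = -135 + 1.5P, so 2561 = 6.5P and P* = 394.
From the demand curve, Q* = 2426 - 5(394) = 456.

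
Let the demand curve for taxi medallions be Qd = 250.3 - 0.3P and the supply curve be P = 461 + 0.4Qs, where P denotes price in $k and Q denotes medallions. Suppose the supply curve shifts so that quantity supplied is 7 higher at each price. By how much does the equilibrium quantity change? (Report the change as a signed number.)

Inverting to quantity form: Qs = -1152.5 + 2.5P.
The market clears where 250.3 - 0.3P = -1152.5 + 2.5P. Rearranging, 2.8P = 1402.8, hence P* = 501.
Then Q* = 250.3 - 0.3(501) = 100.
After the shift, supply is Qs = -1145.5 + 2.5P.
Re-solving, 2.8P = 1395.8 gives P = 498.5 and Q = 100.75.
ΔQ = 100.75 - 100 = 0.75.

ΔQ = 0.75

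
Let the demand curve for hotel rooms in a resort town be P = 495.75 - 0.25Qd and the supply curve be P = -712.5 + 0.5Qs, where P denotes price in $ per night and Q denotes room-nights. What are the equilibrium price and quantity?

P* = 93, Q* = 1611

Inverting to quantity form: Qd = 1983 - 4P and Qs = 1425 + 2P.
The market clears where 1983 - 4P = 1425 + 2P. Rearranging, 6P = 558, hence P* = 93.
Then Q* = 1983 - 4(93) = 1611.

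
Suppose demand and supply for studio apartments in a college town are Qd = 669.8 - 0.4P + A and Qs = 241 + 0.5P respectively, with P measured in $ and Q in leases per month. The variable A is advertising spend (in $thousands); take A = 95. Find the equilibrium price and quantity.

P* = 582, Q* = 532

With A = 95, demand is Qd = 764.8 - 0.4P.
The market clears where 764.8 - 0.4P = 241 + 0.5P. Rearranging, 0.9P = 523.8, hence P* = 582.
Substitute back: Q* = 764.8 - 0.4(582) = 532.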